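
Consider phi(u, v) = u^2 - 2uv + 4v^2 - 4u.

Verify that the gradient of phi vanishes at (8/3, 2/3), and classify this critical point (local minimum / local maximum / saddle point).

local minimum

∇phi = (2u - 2v - 4, -2u + 8v); substituting (8/3, 2/3) gives ∇phi = (0, 0), so (8/3, 2/3) is indeed a critical point.
The Hessian of phi is constant: H = [[2, -2], [-2, 8]].
det(H) = 2·8 − (-2)² = 12.
det(H) > 0 and tr(H) = 10 > 0, so H is positive definite and the point is a local minimum.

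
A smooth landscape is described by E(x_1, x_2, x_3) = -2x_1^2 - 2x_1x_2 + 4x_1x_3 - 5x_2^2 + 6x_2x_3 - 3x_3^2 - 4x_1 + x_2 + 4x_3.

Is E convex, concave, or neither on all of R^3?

E is quadratic, so its Hessian is the constant matrix H = [[-4, -2, 4], [-2, -10, 6], [4, 6, -6]].
Leading principal minors: -4, 36, -8.
Signs alternate −, +, − ⇒ H ≺ 0 ⇒ concave.

concave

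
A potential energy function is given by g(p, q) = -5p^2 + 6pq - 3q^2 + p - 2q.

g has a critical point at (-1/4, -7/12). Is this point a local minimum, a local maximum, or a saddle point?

The Hessian of g is constant: H = [[-10, 6], [6, -6]].
det(H) = (-10)·(-6) − 6² = 24.
det(H) > 0 and tr(H) = -16 < 0, so H is negative definite and the point is a local maximum.

local maximum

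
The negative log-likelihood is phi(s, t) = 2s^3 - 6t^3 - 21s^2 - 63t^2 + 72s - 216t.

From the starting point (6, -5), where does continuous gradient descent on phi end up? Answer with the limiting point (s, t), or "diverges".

(4, -4)

phi is separable, so gradient descent decouples: s follows -∂phi/∂s, t follows -∂phi/∂t.
∂phi/∂s = 6(s - 4)(s - 3); at s=6 this is 36, so s decreases.
∂phi/∂t = -18(t + 3)(t + 4); at t=-5 this is -36, so t increases.
s converges to its nearest critical value 4 (a local min of the s-part); t converges to -4. The iterate converges to (4, -4).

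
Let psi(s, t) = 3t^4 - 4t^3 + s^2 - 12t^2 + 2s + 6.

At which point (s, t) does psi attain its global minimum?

(-1, 2)

psi(s,t) separates as P(s) + Q(t) + 6, so its minimum is min P + min Q + 6.
P'(s) = 2s + 2 vanishes at s ∈ {-1}; Q'(t) = 12t(t - 2)(t + 1) vanishes at t ∈ {-1, 0, 2}.
Local minima of P (where P''>0): P(-1)=-1. Local minima of Q: Q(-1)=-5, Q(2)=-32.
So the global minimum of psi is P(-1) + Q(2) + 6 = -1 − 32 + 6 = -27, attained at (-1, 2).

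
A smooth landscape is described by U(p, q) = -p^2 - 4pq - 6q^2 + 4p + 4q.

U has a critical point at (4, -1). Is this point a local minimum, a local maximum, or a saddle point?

local maximum

The Hessian of U is constant: H = [[-2, -4], [-4, -12]].
det(H) = (-2)·(-12) − (-4)² = 8.
det(H) > 0 and tr(H) = -14 < 0, so H is negative definite and the point is a local maximum.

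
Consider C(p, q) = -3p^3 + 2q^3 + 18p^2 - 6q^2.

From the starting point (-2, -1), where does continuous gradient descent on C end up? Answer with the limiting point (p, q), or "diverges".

C is separable, so gradient descent decouples: p follows -∂C/∂p, q follows -∂C/∂q.
∂C/∂p = -9p(p - 4); at p=-2 this is -108, so p increases.
∂C/∂q = 6q(q - 2); at q=-1 this is 18, so q decreases.
The q-coordinate has no critical point in that direction and runs off to infinity.

diverges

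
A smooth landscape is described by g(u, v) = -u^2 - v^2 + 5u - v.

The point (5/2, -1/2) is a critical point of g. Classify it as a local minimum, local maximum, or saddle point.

The Hessian of g is constant: H = [[-2, 0], [0, -2]].
det(H) = (-2)·(-2) − 0² = 4.
det(H) > 0 and tr(H) = -4 < 0, so H is negative definite and the point is a local maximum.

local maximum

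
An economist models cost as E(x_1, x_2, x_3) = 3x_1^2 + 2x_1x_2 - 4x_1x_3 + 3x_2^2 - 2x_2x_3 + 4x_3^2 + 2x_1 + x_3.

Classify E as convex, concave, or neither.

convex

E is quadratic, so its Hessian is the constant matrix H = [[6, 2, -4], [2, 6, -2], [-4, -2, 8]].
Leading principal minors: 6, 32, 168.
All positive ⇒ H ≻ 0 ⇒ convex.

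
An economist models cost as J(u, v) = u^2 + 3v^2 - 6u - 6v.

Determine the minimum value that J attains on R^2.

-12

J(u,v) separates as P(u) + Q(v), so its minimum is min P + min Q.
P'(u) = 2u - 6 vanishes at u ∈ {3}; Q'(v) = 6v - 6 vanishes at v ∈ {1}.
Local minima of P (where P''>0): P(3)=-9. Local minima of Q: Q(1)=-3.
So the global minimum of J is P(3) + Q(1) = -9 − 3 = -12, attained at (3, 1).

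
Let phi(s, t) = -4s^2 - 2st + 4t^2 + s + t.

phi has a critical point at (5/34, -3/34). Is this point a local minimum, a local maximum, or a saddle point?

saddle point

The Hessian of phi is constant: H = [[-8, -2], [-2, 8]].
det(H) = (-8)·8 − (-2)² = -68.
Since det(H) < 0, H is indefinite and the critical point is a saddle point.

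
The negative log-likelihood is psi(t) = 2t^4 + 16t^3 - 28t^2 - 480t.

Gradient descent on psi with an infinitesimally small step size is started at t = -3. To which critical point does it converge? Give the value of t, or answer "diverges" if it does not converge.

3

psi'(t) = 8(t - 3)(t + 4)(t + 5), so psi'(-3) = -96.
Gradient descent moves in the -psi' direction, i.e. t is increasing.
The nearest critical point in that direction is t = 3, where psi'' = 448 > 0 (a local minimum). The iterate converges there.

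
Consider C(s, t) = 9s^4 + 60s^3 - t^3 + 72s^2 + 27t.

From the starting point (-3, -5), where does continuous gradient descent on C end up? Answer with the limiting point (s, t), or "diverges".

(-4, -3)

C is separable, so gradient descent decouples: s follows -∂C/∂s, t follows -∂C/∂t.
∂C/∂s = 36s(s + 1)(s + 4); at s=-3 this is 216, so s decreases.
∂C/∂t = -3(t - 3)(t + 3); at t=-5 this is -48, so t increases.
s converges to its nearest critical value -4 (a local min of the s-part); t converges to -3. The iterate converges to (-4, -3).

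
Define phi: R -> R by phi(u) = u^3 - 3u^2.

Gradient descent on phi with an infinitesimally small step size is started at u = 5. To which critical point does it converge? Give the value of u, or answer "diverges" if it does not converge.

phi'(u) = 3u(u - 2), so phi'(5) = 45.
Gradient descent moves in the -phi' direction, i.e. u is decreasing.
The nearest critical point in that direction is u = 2, where phi'' = 6 > 0 (a local minimum). The iterate converges there.

2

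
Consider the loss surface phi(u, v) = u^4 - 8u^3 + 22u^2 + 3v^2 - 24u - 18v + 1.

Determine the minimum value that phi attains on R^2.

-35

phi(u,v) separates as P(u) + Q(v) + 1, so its minimum is min P + min Q + 1.
P'(u) = 4(u - 3)(u - 2)(u - 1) vanishes at u ∈ {1, 2, 3}; Q'(v) = 6v - 18 vanishes at v ∈ {3}.
Local minima of P (where P''>0): P(1)=-9, P(3)=-9. Local minima of Q: Q(3)=-27.
So the global minimum of phi is P(1) + Q(3) + 1 = -9 − 27 + 1 = -35, attained at (1, 3).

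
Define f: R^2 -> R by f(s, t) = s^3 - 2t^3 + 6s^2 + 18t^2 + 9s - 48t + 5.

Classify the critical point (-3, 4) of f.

local maximum

The mixed partial ∂²f/∂s∂t is 0, so the Hessian at any point is diag(f_ss, f_tt) = diag(6(s + 2), 12(-t + 3)).
At (-3, 4): H = diag(-6, -12).
Both eigenvalues are negative, so H is negative definite: a local maximum.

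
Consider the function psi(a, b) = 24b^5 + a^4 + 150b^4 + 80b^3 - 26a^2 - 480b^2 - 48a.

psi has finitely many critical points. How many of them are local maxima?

psi separates as a function of a plus a function of b, so ∇psi=0 decouples.
∂psi/∂a = 4(a - 4)(a + 1)(a + 3) = 0 at a ∈ {-3, -1, 4}; ∂psi/∂b = 120b(b - 1)(b + 2)(b + 4) = 0 at b ∈ {-4, -2, 0, 1}.
The Hessian is diagonal: diag(psi_aa, psi_bb). Second derivatives: psi_aa(-3)=56, psi_aa(-1)=-40, psi_aa(4)=140; psi_bb(-4)=-4800, psi_bb(-2)=1440, psi_bb(0)=-960, psi_bb(1)=1800.
Local maxima occur where both diagonal entries negative: (-1, -4), (-1, 0). Count: 2.

2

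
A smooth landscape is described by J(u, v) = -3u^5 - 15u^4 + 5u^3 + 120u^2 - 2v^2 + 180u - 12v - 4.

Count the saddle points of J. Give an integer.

J separates as a function of u plus a function of v, so ∇J=0 decouples.
∂J/∂u = -15(u - 2)(u + 1)(u + 2)(u + 3) = 0 at u ∈ {-3, -2, -1, 2}; ∂J/∂v = -4(v + 3) = 0 at v ∈ {-3}.
The Hessian is diagonal: diag(J_uu, J_vv). Second derivatives: J_uu(-3)=150, J_uu(-2)=-60, J_uu(-1)=90, J_uu(2)=-900; J_vv(-3)=-4.
Saddle points occur where the two diagonal entries have opposite signs: (-3, -3), (-1, -3). Count: 2.

2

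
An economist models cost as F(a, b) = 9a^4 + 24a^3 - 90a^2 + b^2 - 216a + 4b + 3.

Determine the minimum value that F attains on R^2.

F(a,b) separates as P(a) + Q(b) + 3, so its minimum is min P + min Q + 3.
P'(a) = 36(a - 2)(a + 1)(a + 3) vanishes at a ∈ {-3, -1, 2}; Q'(b) = 2b + 4 vanishes at b ∈ {-2}.
Local minima of P (where P''>0): P(-3)=-81, P(2)=-456. Local minima of Q: Q(-2)=-4.
So the global minimum of F is P(2) + Q(-2) + 3 = -456 − 4 + 3 = -457, attained at (2, -2).

-457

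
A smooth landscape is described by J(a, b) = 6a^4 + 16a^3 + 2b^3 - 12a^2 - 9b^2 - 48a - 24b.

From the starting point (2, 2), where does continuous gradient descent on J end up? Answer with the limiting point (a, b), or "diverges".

(1, 4)

J is separable, so gradient descent decouples: a follows -∂J/∂a, b follows -∂J/∂b.
∂J/∂a = 24(a - 1)(a + 1)(a + 2); at a=2 this is 288, so a decreases.
∂J/∂b = 6(b - 4)(b + 1); at b=2 this is -36, so b increases.
a converges to its nearest critical value 1 (a local min of the a-part); b converges to 4. The iterate converges to (1, 4).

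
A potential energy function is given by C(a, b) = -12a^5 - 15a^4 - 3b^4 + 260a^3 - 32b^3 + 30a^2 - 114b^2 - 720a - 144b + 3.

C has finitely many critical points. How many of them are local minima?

C separates as a function of a plus a function of b, so ∇C=0 decouples.
∂C/∂a = -60(a - 3)(a - 1)(a + 1)(a + 4) = 0 at a ∈ {-4, -1, 1, 3}; ∂C/∂b = -12(b + 1)(b + 3)(b + 4) = 0 at b ∈ {-4, -3, -1}.
The Hessian is diagonal: diag(C_aa, C_bb). Second derivatives: C_aa(-4)=6300, C_aa(-1)=-1440, C_aa(1)=1200, C_aa(3)=-3360; C_bb(-4)=-36, C_bb(-3)=24, C_bb(-1)=-72.
Local minima occur where both diagonal entries positive: (-4, -3), (1, -3). Count: 2.

2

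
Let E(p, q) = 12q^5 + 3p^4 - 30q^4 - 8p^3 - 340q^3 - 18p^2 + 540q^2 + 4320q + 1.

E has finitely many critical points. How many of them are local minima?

4

E separates as a function of p plus a function of q, so ∇E=0 decouples.
∂E/∂p = 12p(p - 3)(p + 1) = 0 at p ∈ {-1, 0, 3}; ∂E/∂q = 60(q - 4)(q - 3)(q + 2)(q + 3) = 0 at q ∈ {-3, -2, 3, 4}.
The Hessian is diagonal: diag(E_pp, E_qq). Second derivatives: E_pp(-1)=48, E_pp(0)=-36, E_pp(3)=144; E_qq(-3)=-2520, E_qq(-2)=1800, E_qq(3)=-1800, E_qq(4)=2520.
Local minima occur where both diagonal entries positive: (-1, -2), (-1, 4), (3, -2), (3, 4). Count: 4.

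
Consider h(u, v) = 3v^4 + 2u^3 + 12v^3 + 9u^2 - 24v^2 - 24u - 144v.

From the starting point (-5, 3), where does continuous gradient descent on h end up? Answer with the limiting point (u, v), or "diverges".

h is separable, so gradient descent decouples: u follows -∂h/∂u, v follows -∂h/∂v.
∂h/∂u = 6(u - 1)(u + 4); at u=-5 this is 36, so u decreases.
∂h/∂v = 12(v - 2)(v + 2)(v + 3); at v=3 this is 360, so v decreases.
The u-coordinate has no critical point in that direction and runs off to infinity.

diverges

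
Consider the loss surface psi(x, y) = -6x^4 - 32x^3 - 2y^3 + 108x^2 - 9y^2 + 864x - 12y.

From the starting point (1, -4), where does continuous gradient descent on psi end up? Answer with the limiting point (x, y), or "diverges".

(-3, -2)

psi is separable, so gradient descent decouples: x follows -∂psi/∂x, y follows -∂psi/∂y.
∂psi/∂x = -24(x - 3)(x + 3)(x + 4); at x=1 this is 960, so x decreases.
∂psi/∂y = -6(y + 1)(y + 2); at y=-4 this is -36, so y increases.
x converges to its nearest critical value -3 (a local min of the x-part); y converges to -2. The iterate converges to (-3, -2).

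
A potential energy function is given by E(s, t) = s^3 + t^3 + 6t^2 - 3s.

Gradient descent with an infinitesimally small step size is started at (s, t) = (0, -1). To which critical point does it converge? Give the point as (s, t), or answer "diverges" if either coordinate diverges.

(1, 0)

E is separable, so gradient descent decouples: s follows -∂E/∂s, t follows -∂E/∂t.
∂E/∂s = 3(s - 1)(s + 1); at s=0 this is -3, so s increases.
∂E/∂t = 3t(t + 4); at t=-1 this is -9, so t increases.
s converges to its nearest critical value 1 (a local min of the s-part); t converges to 0. The iterate converges to (1, 0).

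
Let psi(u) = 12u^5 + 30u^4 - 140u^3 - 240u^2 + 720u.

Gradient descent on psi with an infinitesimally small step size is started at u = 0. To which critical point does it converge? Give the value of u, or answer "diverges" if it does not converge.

psi'(u) = 60(u - 2)(u - 1)(u + 2)(u + 3), so psi'(0) = 720.
Gradient descent moves in the -psi' direction, i.e. u is decreasing.
The nearest critical point in that direction is u = -2, where psi'' = 720 > 0 (a local minimum). The iterate converges there.

-2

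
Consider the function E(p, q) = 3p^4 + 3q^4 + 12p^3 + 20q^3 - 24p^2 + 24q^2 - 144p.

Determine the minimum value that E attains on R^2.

E(p,q) separates as A(p) + B(q), so its minimum is min A + min B.
A'(p) = 12(p - 2)(p + 2)(p + 3) vanishes at p ∈ {-3, -2, 2}; B'(q) = 12q(q + 1)(q + 4) vanishes at q ∈ {-4, -1, 0}.
Local minima of A (where A''>0): A(-3)=135, A(2)=-240. Local minima of B: B(-4)=-128, B(0)=0.
So the global minimum of E is A(2) + B(-4) = -240 − 128 = -368, attained at (2, -4).

-368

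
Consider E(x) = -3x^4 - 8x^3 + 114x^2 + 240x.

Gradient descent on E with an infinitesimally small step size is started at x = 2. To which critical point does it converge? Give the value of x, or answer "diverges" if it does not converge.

-1

E'(x) = -12(x - 4)(x + 1)(x + 5), so E'(2) = 504.
Gradient descent moves in the -E' direction, i.e. x is decreasing.
The nearest critical point in that direction is x = -1, where E'' = 240 > 0 (a local minimum). The iterate converges there.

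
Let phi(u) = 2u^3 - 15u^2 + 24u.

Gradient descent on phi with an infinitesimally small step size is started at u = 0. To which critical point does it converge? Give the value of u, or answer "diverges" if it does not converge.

diverges

phi'(u) = 6(u - 4)(u - 1), so phi'(0) = 24.
Gradient descent moves in the -phi' direction, i.e. u is decreasing.
There is no critical point below u=0, and phi' keeps the same sign, so the iterate runs off to −∞.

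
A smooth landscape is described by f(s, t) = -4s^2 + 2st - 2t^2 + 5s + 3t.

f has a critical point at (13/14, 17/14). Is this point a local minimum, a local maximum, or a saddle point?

The Hessian of f is constant: H = [[-8, 2], [2, -4]].
det(H) = (-8)·(-4) − 2² = 28.
det(H) > 0 and tr(H) = -12 < 0, so H is negative definite and the point is a local maximum.

local maximum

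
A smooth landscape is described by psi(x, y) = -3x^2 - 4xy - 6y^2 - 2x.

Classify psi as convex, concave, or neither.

concave

psi is quadratic, so its Hessian is the constant matrix H = [[-6, -4], [-4, -12]].
det(H) = 56, tr(H) = -18.
det(H) > 0 and tr(H) < 0, so H is negative definite everywhere: concave.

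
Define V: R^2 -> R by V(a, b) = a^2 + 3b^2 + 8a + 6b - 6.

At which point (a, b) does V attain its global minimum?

(-4, -1)

V(a,b) separates as P(a) + Q(b) − 6, so its minimum is min P + min Q − 6.
P'(a) = 2a + 8 vanishes at a ∈ {-4}; Q'(b) = 6b + 6 vanishes at b ∈ {-1}.
Local minima of P (where P''>0): P(-4)=-16. Local minima of Q: Q(-1)=-3.
So the global minimum of V is P(-4) + Q(-1) − 6 = -16 − 3 − 6 = -25, attained at (-4, -1).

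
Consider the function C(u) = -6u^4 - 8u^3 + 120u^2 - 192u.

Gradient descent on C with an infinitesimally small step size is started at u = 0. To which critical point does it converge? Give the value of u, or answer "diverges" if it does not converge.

C'(u) = -24(u - 2)(u - 1)(u + 4), so C'(0) = -192.
Gradient descent moves in the -C' direction, i.e. u is increasing.
The nearest critical point in that direction is u = 1, where C'' = 120 > 0 (a local minimum). The iterate converges there.

1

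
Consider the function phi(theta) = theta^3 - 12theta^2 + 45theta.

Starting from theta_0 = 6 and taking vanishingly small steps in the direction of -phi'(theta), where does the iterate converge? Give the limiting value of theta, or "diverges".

5

phi'(theta) = 3(theta - 5)(theta - 3), so phi'(6) = 9.
Gradient descent moves in the -phi' direction, i.e. theta is decreasing.
The nearest critical point in that direction is theta = 5, where phi'' = 6 > 0 (a local minimum). The iterate converges there.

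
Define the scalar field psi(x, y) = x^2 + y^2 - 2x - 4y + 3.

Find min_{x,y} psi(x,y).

psi(x,y) separates as P(x) + Q(y) + 3, so its minimum is min P + min Q + 3.
P'(x) = 2x - 2 vanishes at x ∈ {1}; Q'(y) = 2y - 4 vanishes at y ∈ {2}.
Local minima of P (where P''>0): P(1)=-1. Local minima of Q: Q(2)=-4.
So the global minimum of psi is P(1) + Q(2) + 3 = -1 − 4 + 3 = -2, attained at (1, 2).

-2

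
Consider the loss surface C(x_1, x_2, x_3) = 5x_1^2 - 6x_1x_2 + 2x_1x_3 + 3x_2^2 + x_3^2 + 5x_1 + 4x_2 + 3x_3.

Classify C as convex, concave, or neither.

convex

C is quadratic, so its Hessian is the constant matrix H = [[10, -6, 2], [-6, 6, 0], [2, 0, 2]].
Leading principal minors: 10, 24, 24.
All positive ⇒ H ≻ 0 ⇒ convex.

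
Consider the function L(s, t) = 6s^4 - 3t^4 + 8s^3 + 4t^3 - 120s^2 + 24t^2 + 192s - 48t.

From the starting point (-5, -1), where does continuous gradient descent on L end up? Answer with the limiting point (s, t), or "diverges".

(-4, 1)

L is separable, so gradient descent decouples: s follows -∂L/∂s, t follows -∂L/∂t.
∂L/∂s = 24(s - 2)(s - 1)(s + 4); at s=-5 this is -1008, so s increases.
∂L/∂t = -12(t - 2)(t - 1)(t + 2); at t=-1 this is -72, so t increases.
s converges to its nearest critical value -4 (a local min of the s-part); t converges to 1. The iterate converges to (-4, 1).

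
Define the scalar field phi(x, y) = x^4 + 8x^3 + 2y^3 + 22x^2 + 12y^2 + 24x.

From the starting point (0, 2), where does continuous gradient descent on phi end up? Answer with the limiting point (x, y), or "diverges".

(-1, 0)

phi is separable, so gradient descent decouples: x follows -∂phi/∂x, y follows -∂phi/∂y.
∂phi/∂x = 4(x + 1)(x + 2)(x + 3); at x=0 this is 24, so x decreases.
∂phi/∂y = 6y(y + 4); at y=2 this is 72, so y decreases.
x converges to its nearest critical value -1 (a local min of the x-part); y converges to 0. The iterate converges to (-1, 0).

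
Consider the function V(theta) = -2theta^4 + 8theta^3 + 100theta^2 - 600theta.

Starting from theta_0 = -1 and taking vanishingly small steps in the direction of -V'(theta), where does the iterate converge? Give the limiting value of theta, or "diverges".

V'(theta) = -8(theta - 5)(theta - 3)(theta + 5), so V'(-1) = -768.
Gradient descent moves in the -V' direction, i.e. theta is increasing.
The nearest critical point in that direction is theta = 3, where V'' = 128 > 0 (a local minimum). The iterate converges there.

3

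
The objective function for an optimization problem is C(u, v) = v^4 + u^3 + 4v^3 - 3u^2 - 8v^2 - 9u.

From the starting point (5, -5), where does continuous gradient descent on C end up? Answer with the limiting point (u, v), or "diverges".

(3, -4)

C is separable, so gradient descent decouples: u follows -∂C/∂u, v follows -∂C/∂v.
∂C/∂u = 3(u - 3)(u + 1); at u=5 this is 36, so u decreases.
∂C/∂v = 4v(v - 1)(v + 4); at v=-5 this is -120, so v increases.
u converges to its nearest critical value 3 (a local min of the u-part); v converges to -4. The iterate converges to (3, -4).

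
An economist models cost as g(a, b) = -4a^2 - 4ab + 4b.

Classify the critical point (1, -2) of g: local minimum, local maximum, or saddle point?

The Hessian of g is constant: H = [[-8, -4], [-4, 0]].
det(H) = (-8)·0 − (-4)² = -16.
Since det(H) < 0, H is indefinite and the critical point is a saddle point.

saddle point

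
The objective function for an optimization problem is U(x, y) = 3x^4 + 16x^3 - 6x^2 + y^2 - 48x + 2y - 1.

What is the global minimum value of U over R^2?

U(x,y) separates as P(x) + Q(y) − 1, so its minimum is min P + min Q − 1.
P'(x) = 12(x - 1)(x + 1)(x + 4) vanishes at x ∈ {-4, -1, 1}; Q'(y) = 2y + 2 vanishes at y ∈ {-1}.
Local minima of P (where P''>0): P(-4)=-160, P(1)=-35. Local minima of Q: Q(-1)=-1.
So the global minimum of U is P(-4) + Q(-1) − 1 = -160 − 1 − 1 = -162, attained at (-4, -1).

-162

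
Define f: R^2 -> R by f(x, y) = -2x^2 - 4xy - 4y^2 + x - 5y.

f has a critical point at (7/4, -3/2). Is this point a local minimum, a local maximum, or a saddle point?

local maximum

The Hessian of f is constant: H = [[-4, -4], [-4, -8]].
det(H) = (-4)·(-8) − (-4)² = 16.
det(H) > 0 and tr(H) = -12 < 0, so H is negative definite and the point is a local maximum.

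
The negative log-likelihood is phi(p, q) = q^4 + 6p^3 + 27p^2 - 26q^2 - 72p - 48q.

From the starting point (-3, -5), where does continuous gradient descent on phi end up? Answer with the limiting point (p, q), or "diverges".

phi is separable, so gradient descent decouples: p follows -∂phi/∂p, q follows -∂phi/∂q.
∂phi/∂p = 18(p - 1)(p + 4); at p=-3 this is -72, so p increases.
∂phi/∂q = 4(q - 4)(q + 1)(q + 3); at q=-5 this is -288, so q increases.
p converges to its nearest critical value 1 (a local min of the p-part); q converges to -3. The iterate converges to (1, -3).

(1, -3)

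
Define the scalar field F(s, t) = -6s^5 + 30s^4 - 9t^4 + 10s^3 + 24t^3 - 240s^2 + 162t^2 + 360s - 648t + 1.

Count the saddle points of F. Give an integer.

6

F separates as a function of s plus a function of t, so ∇F=0 decouples.
∂F/∂s = -30(s - 3)(s - 2)(s - 1)(s + 2) = 0 at s ∈ {-2, 1, 2, 3}; ∂F/∂t = -36(t - 3)(t - 2)(t + 3) = 0 at t ∈ {-3, 2, 3}.
The Hessian is diagonal: diag(F_ss, F_tt). Second derivatives: F_ss(-2)=1800, F_ss(1)=-180, F_ss(2)=120, F_ss(3)=-300; F_tt(-3)=-1080, F_tt(2)=180, F_tt(3)=-216.
Saddle points occur where the two diagonal entries have opposite signs: (-2, -3), (-2, 3), (1, 2), (2, -3), (2, 3), (3, 2). Count: 6.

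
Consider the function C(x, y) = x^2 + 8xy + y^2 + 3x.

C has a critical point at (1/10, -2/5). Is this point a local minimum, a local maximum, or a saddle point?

The Hessian of C is constant: H = [[2, 8], [8, 2]].
det(H) = 2·2 − 8² = -60.
Since det(H) < 0, H is indefinite and the critical point is a saddle point.

saddle point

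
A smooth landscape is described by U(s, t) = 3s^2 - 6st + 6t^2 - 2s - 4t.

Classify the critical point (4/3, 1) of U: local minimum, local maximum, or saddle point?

local minimum

The Hessian of U is constant: H = [[6, -6], [-6, 12]].
det(H) = 6·12 − (-6)² = 36.
det(H) > 0 and tr(H) = 18 > 0, so H is positive definite and the point is a local minimum.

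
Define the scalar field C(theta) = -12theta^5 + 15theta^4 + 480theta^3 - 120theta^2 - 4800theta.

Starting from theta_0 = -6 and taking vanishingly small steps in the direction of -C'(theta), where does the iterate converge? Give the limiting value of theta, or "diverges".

C'(theta) = -60(theta - 5)(theta - 2)(theta + 2)(theta + 4), so C'(-6) = -42240.
Gradient descent moves in the -C' direction, i.e. theta is increasing.
The nearest critical point in that direction is theta = -4, where C'' = 6480 > 0 (a local minimum). The iterate converges there.

-4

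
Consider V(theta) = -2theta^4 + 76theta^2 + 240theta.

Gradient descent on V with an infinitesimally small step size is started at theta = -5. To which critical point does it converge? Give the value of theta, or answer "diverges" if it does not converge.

diverges

V'(theta) = -8(theta - 5)(theta + 2)(theta + 3), so V'(-5) = 480.
Gradient descent moves in the -V' direction, i.e. theta is decreasing.
There is no critical point below theta=-5, and V' keeps the same sign, so the iterate runs off to −∞.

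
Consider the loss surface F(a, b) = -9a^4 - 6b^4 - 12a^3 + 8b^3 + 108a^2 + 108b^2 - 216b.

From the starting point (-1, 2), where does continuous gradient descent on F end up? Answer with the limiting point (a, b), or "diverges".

(0, 1)

F is separable, so gradient descent decouples: a follows -∂F/∂a, b follows -∂F/∂b.
∂F/∂a = -36a(a - 2)(a + 3); at a=-1 this is -216, so a increases.
∂F/∂b = -24(b - 3)(b - 1)(b + 3); at b=2 this is 120, so b decreases.
a converges to its nearest critical value 0 (a local min of the a-part); b converges to 1. The iterate converges to (0, 1).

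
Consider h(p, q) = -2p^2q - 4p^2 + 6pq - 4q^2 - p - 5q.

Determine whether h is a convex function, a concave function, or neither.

The term -2p^2q is cubic, so the Hessian is not constant.
∂²h/∂p² = -4q - 8, which takes both signs as q varies (negative for sufficiently large q). A diagonal entry of the Hessian changing sign means the Hessian is neither positive- nor negative-semidefinite on all of R^2.

neither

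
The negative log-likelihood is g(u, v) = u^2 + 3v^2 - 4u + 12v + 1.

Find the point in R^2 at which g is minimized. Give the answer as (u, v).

g(u,v) separates as P(u) + Q(v) + 1, so its minimum is min P + min Q + 1.
P'(u) = 2u - 4 vanishes at u ∈ {2}; Q'(v) = 6v + 12 vanishes at v ∈ {-2}.
Local minima of P (where P''>0): P(2)=-4. Local minima of Q: Q(-2)=-12.
So the global minimum of g is P(2) + Q(-2) + 1 = -4 − 12 + 1 = -15, attained at (2, -2).

(2, -2)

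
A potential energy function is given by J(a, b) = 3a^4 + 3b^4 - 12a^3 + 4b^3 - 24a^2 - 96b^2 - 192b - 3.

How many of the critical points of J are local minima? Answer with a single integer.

J separates as a function of a plus a function of b, so ∇J=0 decouples.
∂J/∂a = 12a(a - 4)(a + 1) = 0 at a ∈ {-1, 0, 4}; ∂J/∂b = 12(b - 4)(b + 1)(b + 4) = 0 at b ∈ {-4, -1, 4}.
The Hessian is diagonal: diag(J_aa, J_bb). Second derivatives: J_aa(-1)=60, J_aa(0)=-48, J_aa(4)=240; J_bb(-4)=288, J_bb(-1)=-180, J_bb(4)=480.
Local minima occur where both diagonal entries positive: (-1, -4), (-1, 4), (4, -4), (4, 4). Count: 4.

4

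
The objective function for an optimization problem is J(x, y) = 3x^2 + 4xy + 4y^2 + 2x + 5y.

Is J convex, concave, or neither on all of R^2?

convex

J is quadratic, so its Hessian is the constant matrix H = [[6, 4], [4, 8]].
det(H) = 32, tr(H) = 14.
det(H) > 0 and tr(H) > 0, so H is positive definite everywhere: convex.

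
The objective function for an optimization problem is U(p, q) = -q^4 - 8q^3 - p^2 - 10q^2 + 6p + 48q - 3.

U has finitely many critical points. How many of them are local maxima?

U separates as a function of p plus a function of q, so ∇U=0 decouples.
∂U/∂p = -2(p - 3) = 0 at p ∈ {3}; ∂U/∂q = -4(q - 1)(q + 3)(q + 4) = 0 at q ∈ {-4, -3, 1}.
The Hessian is diagonal: diag(U_pp, U_qq). Second derivatives: U_pp(3)=-2; U_qq(-4)=-20, U_qq(-3)=16, U_qq(1)=-80.
Local maxima occur where both diagonal entries negative: (3, -4), (3, 1). Count: 2.

2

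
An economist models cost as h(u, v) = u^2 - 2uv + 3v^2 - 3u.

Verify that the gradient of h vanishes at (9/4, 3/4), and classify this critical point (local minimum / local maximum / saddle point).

local minimum

∇h = (2u - 2v - 3, -2u + 6v); substituting (9/4, 3/4) gives ∇h = (0, 0), so (9/4, 3/4) is indeed a critical point.
The Hessian of h is constant: H = [[2, -2], [-2, 6]].
det(H) = 2·6 − (-2)² = 8.
det(H) > 0 and tr(H) = 8 > 0, so H is positive definite and the point is a local minimum.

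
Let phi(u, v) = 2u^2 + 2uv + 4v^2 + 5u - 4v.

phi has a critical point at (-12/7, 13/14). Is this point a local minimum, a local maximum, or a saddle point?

local minimum

The Hessian of phi is constant: H = [[4, 2], [2, 8]].
det(H) = 4·8 − 2² = 28.
det(H) > 0 and tr(H) = 12 > 0, so H is positive definite and the point is a local minimum.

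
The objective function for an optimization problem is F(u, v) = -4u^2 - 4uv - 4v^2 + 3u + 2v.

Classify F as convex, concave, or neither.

concave

F is quadratic, so its Hessian is the constant matrix H = [[-8, -4], [-4, -8]].
det(H) = 48, tr(H) = -16.
det(H) > 0 and tr(H) < 0, so H is negative definite everywhere: concave.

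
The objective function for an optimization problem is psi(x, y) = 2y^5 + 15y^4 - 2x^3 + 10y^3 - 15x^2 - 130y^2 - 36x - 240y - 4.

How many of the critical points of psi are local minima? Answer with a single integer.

psi separates as a function of x plus a function of y, so ∇psi=0 decouples.
∂psi/∂x = -6(x + 2)(x + 3) = 0 at x ∈ {-3, -2}; ∂psi/∂y = 10(y - 2)(y + 1)(y + 3)(y + 4) = 0 at y ∈ {-4, -3, -1, 2}.
The Hessian is diagonal: diag(psi_xx, psi_yy). Second derivatives: psi_xx(-3)=6, psi_xx(-2)=-6; psi_yy(-4)=-180, psi_yy(-3)=100, psi_yy(-1)=-180, psi_yy(2)=900.
Local minima occur where both diagonal entries positive: (-3, -3), (-3, 2). Count: 2.

2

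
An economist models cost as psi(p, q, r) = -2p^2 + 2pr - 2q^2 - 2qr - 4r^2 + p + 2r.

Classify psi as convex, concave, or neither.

concave

psi is quadratic, so its Hessian is the constant matrix H = [[-4, 0, 2], [0, -4, -2], [2, -2, -8]].
Leading principal minors: -4, 16, -96.
Signs alternate −, +, − ⇒ H ≺ 0 ⇒ concave.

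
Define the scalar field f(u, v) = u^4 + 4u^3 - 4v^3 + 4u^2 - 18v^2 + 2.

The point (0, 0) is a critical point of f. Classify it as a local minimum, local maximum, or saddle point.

saddle point

The mixed partial ∂²f/∂u∂v is 0, so the Hessian at any point is diag(f_uu, f_vv) = diag(4(3u^2 + 6u + 2), -12(2v + 3)).
At (0, 0): H = diag(8, -36).
The eigenvalues have opposite signs, so H is indefinite: a saddle point.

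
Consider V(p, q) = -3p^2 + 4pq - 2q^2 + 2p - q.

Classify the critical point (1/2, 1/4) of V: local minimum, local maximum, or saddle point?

local maximum

The Hessian of V is constant: H = [[-6, 4], [4, -4]].
det(H) = (-6)·(-4) − 4² = 8.
det(H) > 0 and tr(H) = -10 < 0, so H is negative definite and the point is a local maximum.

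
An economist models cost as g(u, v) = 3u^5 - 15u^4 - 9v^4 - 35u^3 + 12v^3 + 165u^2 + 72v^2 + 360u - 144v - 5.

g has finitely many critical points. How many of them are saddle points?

6

g separates as a function of u plus a function of v, so ∇g=0 decouples.
∂g/∂u = 15(u - 4)(u - 3)(u + 1)(u + 2) = 0 at u ∈ {-2, -1, 3, 4}; ∂g/∂v = -36(v - 2)(v - 1)(v + 2) = 0 at v ∈ {-2, 1, 2}.
The Hessian is diagonal: diag(g_uu, g_vv). Second derivatives: g_uu(-2)=-450, g_uu(-1)=300, g_uu(3)=-300, g_uu(4)=450; g_vv(-2)=-432, g_vv(1)=108, g_vv(2)=-144.
Saddle points occur where the two diagonal entries have opposite signs: (-2, 1), (-1, -2), (-1, 2), (3, 1), (4, -2), (4, 2). Count: 6.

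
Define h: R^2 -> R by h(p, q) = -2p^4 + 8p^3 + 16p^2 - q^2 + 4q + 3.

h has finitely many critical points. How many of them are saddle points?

1

h separates as a function of p plus a function of q, so ∇h=0 decouples.
∂h/∂p = -8p(p - 4)(p + 1) = 0 at p ∈ {-1, 0, 4}; ∂h/∂q = -2(q - 2) = 0 at q ∈ {2}.
The Hessian is diagonal: diag(h_pp, h_qq). Second derivatives: h_pp(-1)=-40, h_pp(0)=32, h_pp(4)=-160; h_qq(2)=-2.
Saddle points occur where the two diagonal entries have opposite signs: (0, 2). Count: 1.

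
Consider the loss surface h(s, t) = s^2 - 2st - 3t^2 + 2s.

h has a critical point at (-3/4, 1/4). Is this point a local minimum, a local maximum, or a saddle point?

saddle point

The Hessian of h is constant: H = [[2, -2], [-2, -6]].
det(H) = 2·(-6) − (-2)² = -16.
Since det(H) < 0, H is indefinite and the critical point is a saddle point.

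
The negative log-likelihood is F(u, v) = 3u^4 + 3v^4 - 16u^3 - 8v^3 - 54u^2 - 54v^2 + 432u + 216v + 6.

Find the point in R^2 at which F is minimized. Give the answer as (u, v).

F(u,v) separates as P(u) + Q(v) + 6, so its minimum is min P + min Q + 6.
P'(u) = 12(u - 4)(u - 3)(u + 3) vanishes at u ∈ {-3, 3, 4}; Q'(v) = 12(v - 3)(v - 2)(v + 3) vanishes at v ∈ {-3, 2, 3}.
Local minima of P (where P''>0): P(-3)=-1107, P(4)=608. Local minima of Q: Q(-3)=-675, Q(3)=189.
So the global minimum of F is P(-3) + Q(-3) + 6 = -1107 − 675 + 6 = -1776, attained at (-3, -3).

(-3, -3)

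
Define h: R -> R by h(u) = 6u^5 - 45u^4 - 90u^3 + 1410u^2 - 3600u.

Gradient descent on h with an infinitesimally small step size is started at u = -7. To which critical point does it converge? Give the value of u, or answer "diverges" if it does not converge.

diverges

h'(u) = 30(u - 5)(u - 3)(u - 2)(u + 4), so h'(-7) = 97200.
Gradient descent moves in the -h' direction, i.e. u is decreasing.
There is no critical point below u=-7, and h' keeps the same sign, so the iterate runs off to −∞.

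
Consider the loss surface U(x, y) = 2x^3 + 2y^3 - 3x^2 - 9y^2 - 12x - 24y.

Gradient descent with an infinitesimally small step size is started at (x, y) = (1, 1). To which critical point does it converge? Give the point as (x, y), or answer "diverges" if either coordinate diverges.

U is separable, so gradient descent decouples: x follows -∂U/∂x, y follows -∂U/∂y.
∂U/∂x = 6(x - 2)(x + 1); at x=1 this is -12, so x increases.
∂U/∂y = 6(y - 4)(y + 1); at y=1 this is -36, so y increases.
x converges to its nearest critical value 2 (a local min of the x-part); y converges to 4. The iterate converges to (2, 4).

(2, 4)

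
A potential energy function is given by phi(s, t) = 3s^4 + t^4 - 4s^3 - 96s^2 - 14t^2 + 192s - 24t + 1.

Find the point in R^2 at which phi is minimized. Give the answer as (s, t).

phi(s,t) separates as P(s) + Q(t) + 1, so its minimum is min P + min Q + 1.
P'(s) = 12(s - 4)(s - 1)(s + 4) vanishes at s ∈ {-4, 1, 4}; Q'(t) = 4(t - 3)(t + 1)(t + 2) vanishes at t ∈ {-2, -1, 3}.
Local minima of P (where P''>0): P(-4)=-1280, P(4)=-256. Local minima of Q: Q(-2)=8, Q(3)=-117.
So the global minimum of phi is P(-4) + Q(3) + 1 = -1280 − 117 + 1 = -1396, attained at (-4, 3).

(-4, 3)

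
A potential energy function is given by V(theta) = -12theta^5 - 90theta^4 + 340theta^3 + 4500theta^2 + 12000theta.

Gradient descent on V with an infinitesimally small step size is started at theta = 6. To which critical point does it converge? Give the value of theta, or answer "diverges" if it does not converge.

diverges

V'(theta) = -60(theta - 5)(theta + 2)(theta + 4)(theta + 5), so V'(6) = -52800.
Gradient descent moves in the -V' direction, i.e. theta is increasing.
There is no critical point above theta=6, and V' keeps the same sign, so the iterate runs off to +∞.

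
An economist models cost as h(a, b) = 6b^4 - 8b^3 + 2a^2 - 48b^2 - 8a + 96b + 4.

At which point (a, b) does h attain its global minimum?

(2, -2)

h(a,b) separates as P(a) + Q(b) + 4, so its minimum is min P + min Q + 4.
P'(a) = 4a - 8 vanishes at a ∈ {2}; Q'(b) = 24(b - 2)(b - 1)(b + 2) vanishes at b ∈ {-2, 1, 2}.
Local minima of P (where P''>0): P(2)=-8. Local minima of Q: Q(-2)=-224, Q(2)=32.
So the global minimum of h is P(2) + Q(-2) + 4 = -8 − 224 + 4 = -228, attained at (2, -2).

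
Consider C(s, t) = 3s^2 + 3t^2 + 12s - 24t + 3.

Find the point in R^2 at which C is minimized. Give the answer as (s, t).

C(s,t) separates as P(s) + Q(t) + 3, so its minimum is min P + min Q + 3.
P'(s) = 6s + 12 vanishes at s ∈ {-2}; Q'(t) = 6(t - 4) vanishes at t ∈ {4}.
Local minima of P (where P''>0): P(-2)=-12. Local minima of Q: Q(4)=-48.
So the global minimum of C is P(-2) + Q(4) + 3 = -12 − 48 + 3 = -57, attained at (-2, 4).

(-2, 4)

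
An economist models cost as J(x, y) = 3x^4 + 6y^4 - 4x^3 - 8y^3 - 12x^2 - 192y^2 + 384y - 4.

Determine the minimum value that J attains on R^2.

J(x,y) separates as P(x) + Q(y) − 4, so its minimum is min P + min Q − 4.
P'(x) = 12x(x - 2)(x + 1) vanishes at x ∈ {-1, 0, 2}; Q'(y) = 24(y - 4)(y - 1)(y + 4) vanishes at y ∈ {-4, 1, 4}.
Local minima of P (where P''>0): P(-1)=-5, P(2)=-32. Local minima of Q: Q(-4)=-2560, Q(4)=-512.
So the global minimum of J is P(2) + Q(-4) − 4 = -32 − 2560 − 4 = -2596, attained at (2, -4).

-2596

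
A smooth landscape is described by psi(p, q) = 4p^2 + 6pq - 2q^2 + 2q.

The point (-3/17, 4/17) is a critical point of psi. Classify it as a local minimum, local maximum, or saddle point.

The Hessian of psi is constant: H = [[8, 6], [6, -4]].
det(H) = 8·(-4) − 6² = -68.
Since det(H) < 0, H is indefinite and the critical point is a saddle point.

saddle point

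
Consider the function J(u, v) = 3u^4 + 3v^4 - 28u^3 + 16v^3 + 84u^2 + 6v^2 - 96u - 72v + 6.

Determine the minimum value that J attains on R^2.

-105

J(u,v) separates as P(u) + Q(v) + 6, so its minimum is min P + min Q + 6.
P'(u) = 12(u - 4)(u - 2)(u - 1) vanishes at u ∈ {1, 2, 4}; Q'(v) = 12(v - 1)(v + 2)(v + 3) vanishes at v ∈ {-3, -2, 1}.
Local minima of P (where P''>0): P(1)=-37, P(4)=-64. Local minima of Q: Q(-3)=81, Q(1)=-47.
So the global minimum of J is P(4) + Q(1) + 6 = -64 − 47 + 6 = -105, attained at (4, 1).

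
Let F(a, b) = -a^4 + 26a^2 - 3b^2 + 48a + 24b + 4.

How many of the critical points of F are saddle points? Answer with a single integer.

1

F separates as a function of a plus a function of b, so ∇F=0 decouples.
∂F/∂a = -4(a - 4)(a + 1)(a + 3) = 0 at a ∈ {-3, -1, 4}; ∂F/∂b = -6(b - 4) = 0 at b ∈ {4}.
The Hessian is diagonal: diag(F_aa, F_bb). Second derivatives: F_aa(-3)=-56, F_aa(-1)=40, F_aa(4)=-140; F_bb(4)=-6.
Saddle points occur where the two diagonal entries have opposite signs: (-1, 4). Count: 1.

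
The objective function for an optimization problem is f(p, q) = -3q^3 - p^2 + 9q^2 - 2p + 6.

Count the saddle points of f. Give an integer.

1

f separates as a function of p plus a function of q, so ∇f=0 decouples.
∂f/∂p = -2(p + 1) = 0 at p ∈ {-1}; ∂f/∂q = -9q(q - 2) = 0 at q ∈ {0, 2}.
The Hessian is diagonal: diag(f_pp, f_qq). Second derivatives: f_pp(-1)=-2; f_qq(0)=18, f_qq(2)=-18.
Saddle points occur where the two diagonal entries have opposite signs: (-1, 0). Count: 1.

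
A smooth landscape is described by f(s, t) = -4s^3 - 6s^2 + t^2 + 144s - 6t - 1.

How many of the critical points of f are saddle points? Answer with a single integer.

f separates as a function of s plus a function of t, so ∇f=0 decouples.
∂f/∂s = -12(s - 3)(s + 4) = 0 at s ∈ {-4, 3}; ∂f/∂t = 2(t - 3) = 0 at t ∈ {3}.
The Hessian is diagonal: diag(f_ss, f_tt). Second derivatives: f_ss(-4)=84, f_ss(3)=-84; f_tt(3)=2.
Saddle points occur where the two diagonal entries have opposite signs: (3, 3). Count: 1.

1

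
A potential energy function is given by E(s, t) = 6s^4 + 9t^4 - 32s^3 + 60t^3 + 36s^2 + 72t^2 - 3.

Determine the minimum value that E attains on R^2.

E(s,t) separates as P(s) + Q(t) − 3, so its minimum is min P + min Q − 3.
P'(s) = 24s(s - 3)(s - 1) vanishes at s ∈ {0, 1, 3}; Q'(t) = 36t(t + 1)(t + 4) vanishes at t ∈ {-4, -1, 0}.
Local minima of P (where P''>0): P(0)=0, P(3)=-54. Local minima of Q: Q(-4)=-384, Q(0)=0.
So the global minimum of E is P(3) + Q(-4) − 3 = -54 − 384 − 3 = -441, attained at (3, -4).

-441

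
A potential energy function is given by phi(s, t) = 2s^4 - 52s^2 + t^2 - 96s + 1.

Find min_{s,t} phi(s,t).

-703

phi(s,t) separates as P(s) + Q(t) + 1, so its minimum is min P + min Q + 1.
P'(s) = 8(s - 4)(s + 1)(s + 3) vanishes at s ∈ {-3, -1, 4}; Q'(t) = 2t vanishes at t ∈ {0}.
Local minima of P (where P''>0): P(-3)=-18, P(4)=-704. Local minima of Q: Q(0)=0.
So the global minimum of phi is P(4) + Q(0) + 1 = -704 + 0 + 1 = -703, attained at (4, 0).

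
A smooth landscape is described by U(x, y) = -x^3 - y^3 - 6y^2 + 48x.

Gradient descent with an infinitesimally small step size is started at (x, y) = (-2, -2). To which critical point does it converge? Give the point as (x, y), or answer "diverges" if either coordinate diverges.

U is separable, so gradient descent decouples: x follows -∂U/∂x, y follows -∂U/∂y.
∂U/∂x = -3(x - 4)(x + 4); at x=-2 this is 36, so x decreases.
∂U/∂y = -3y(y + 4); at y=-2 this is 12, so y decreases.
x converges to its nearest critical value -4 (a local min of the x-part); y converges to -4. The iterate converges to (-4, -4).

(-4, -4)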